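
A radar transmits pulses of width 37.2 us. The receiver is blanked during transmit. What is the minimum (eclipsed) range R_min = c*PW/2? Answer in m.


R_min = 3e8 * 37.2e-6 / 2 = 5580.0 m

5580.0 m


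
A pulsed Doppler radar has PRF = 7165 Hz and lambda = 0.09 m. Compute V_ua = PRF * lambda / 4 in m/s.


V_ua = 7165 * 0.09 / 4 = 161.2 m/s

161.2 m/s


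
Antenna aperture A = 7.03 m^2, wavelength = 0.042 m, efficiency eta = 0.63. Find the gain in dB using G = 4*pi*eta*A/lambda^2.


G_linear = 4*pi*0.63*7.03/0.042^2 = 31550.57
G_dB = 10*log10(31550.57) = 45.0 dB

45.0 dB


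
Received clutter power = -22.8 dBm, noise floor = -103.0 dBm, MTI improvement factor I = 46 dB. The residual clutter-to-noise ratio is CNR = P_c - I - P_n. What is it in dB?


CNR = -22.8 - 46 - (-103.0) = 34.2 dB

34.2 dB


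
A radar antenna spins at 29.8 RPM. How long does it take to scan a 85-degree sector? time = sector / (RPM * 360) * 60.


t = 85 / (29.8 * 360) * 60 = 0.48 s

0.48 s


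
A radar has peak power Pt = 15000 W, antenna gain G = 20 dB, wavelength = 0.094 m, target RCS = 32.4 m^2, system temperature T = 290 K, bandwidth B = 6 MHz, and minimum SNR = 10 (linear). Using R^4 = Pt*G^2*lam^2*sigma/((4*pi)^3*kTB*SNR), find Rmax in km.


G_lin = 10^(20/10) = 100.0
R^4 = 15000 * 100.0^2 * 0.094^2 * 32.4 / ((4*pi)^3 * 1.38e-23 * 290 * 6000000.0 * 10)
R^4 = 9.01227e16 m^4
R_max = (9.01227e16)^(1/4) = 17326.4 m = 17.3 km

17.3 km


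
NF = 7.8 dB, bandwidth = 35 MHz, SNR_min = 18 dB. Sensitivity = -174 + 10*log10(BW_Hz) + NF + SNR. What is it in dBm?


10*log10(35000000.0) = 75.44
S = -174 + 75.44 + 7.8 + 18 = -72.8 dBm

-72.8 dBm


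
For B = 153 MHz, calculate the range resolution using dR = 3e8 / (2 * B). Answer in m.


dR = 3e8 / (2 * 153000000.0) = 0.98 m

0.98 m


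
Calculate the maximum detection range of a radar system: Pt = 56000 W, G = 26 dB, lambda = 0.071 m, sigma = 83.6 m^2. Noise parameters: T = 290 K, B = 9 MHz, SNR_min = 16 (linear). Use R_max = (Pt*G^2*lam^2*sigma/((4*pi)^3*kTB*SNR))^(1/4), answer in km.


G_lin = 10^(26/10) = 398.107171
R^4 = 56000 * 398.107171^2 * 0.071^2 * 83.6 / ((4*pi)^3 * 1.38e-23 * 290 * 9000000.0 * 16)
R^4 = 3.27071e18 m^4
R_max = (3.27071e18)^(1/4) = 42526.6 m = 42.5 km

42.5 km


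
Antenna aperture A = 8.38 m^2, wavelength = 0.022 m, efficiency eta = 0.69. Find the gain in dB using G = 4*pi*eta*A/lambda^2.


G_linear = 4*pi*0.69*8.38/0.022^2 = 150126.59
G_dB = 10*log10(150126.59) = 51.8 dB

51.8 dB


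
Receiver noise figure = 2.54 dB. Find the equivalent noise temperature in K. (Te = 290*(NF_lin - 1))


NF_lin = 10^(2.54/10) = 1.794734
Te = 290 * (1.794734 - 1) = 230.5 K

230.5 K


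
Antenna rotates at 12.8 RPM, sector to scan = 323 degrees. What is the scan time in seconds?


t = 323 / (12.8 * 360) * 60 = 4.21 s

4.21 s


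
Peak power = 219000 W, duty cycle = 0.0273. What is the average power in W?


P_avg = 219000 * 0.0273 = 5978.7 W

5978.7 W


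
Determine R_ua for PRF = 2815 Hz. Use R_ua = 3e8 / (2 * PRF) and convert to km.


R_ua = 3e8 / (2 * 2815) = 53286.0 m = 53.3 km

53.3 km


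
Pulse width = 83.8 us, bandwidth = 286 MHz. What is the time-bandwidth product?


TBP = 83.8 * 286 = 23966.8

23966.8


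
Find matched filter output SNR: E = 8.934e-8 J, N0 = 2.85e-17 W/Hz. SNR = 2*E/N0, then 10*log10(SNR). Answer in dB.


SNR_lin = 2 * 8.934e-8 / 2.85e-17 = 6.269e9
SNR_dB = 10*log10(6.269e9) = 98.0 dB

98.0 dB


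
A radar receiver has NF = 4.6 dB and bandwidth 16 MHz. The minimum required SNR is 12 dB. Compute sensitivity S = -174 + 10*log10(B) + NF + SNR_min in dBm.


10*log10(16000000.0) = 72.04
S = -174 + 72.04 + 4.6 + 12 = -85.4 dBm

-85.4 dBm


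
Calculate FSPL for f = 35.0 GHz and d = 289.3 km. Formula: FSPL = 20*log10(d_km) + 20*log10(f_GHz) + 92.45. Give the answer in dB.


20*log10(289.3) = 49.23
20*log10(35.0) = 30.88
FSPL = 172.6 dB

172.6 dB


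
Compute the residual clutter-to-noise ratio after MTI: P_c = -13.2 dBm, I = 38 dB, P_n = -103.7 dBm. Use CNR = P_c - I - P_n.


CNR = -13.2 - 38 - (-103.7) = 52.5 dB

52.5 dB


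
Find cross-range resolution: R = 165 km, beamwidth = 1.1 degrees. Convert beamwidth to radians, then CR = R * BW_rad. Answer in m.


BW_rad = 0.019198622
CR = 165000 * 0.019198622 = 3167.8 m

3167.8 m


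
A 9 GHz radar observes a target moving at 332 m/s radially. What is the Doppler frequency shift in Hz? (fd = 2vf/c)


fd = 2 * 332 * 9000000000.0 / 3e8 = 19920.0 Hz

19920.0 Hz


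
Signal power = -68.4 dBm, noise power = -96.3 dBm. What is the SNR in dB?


SNR = -68.4 - (-96.3) = 27.9 dB

27.9 dB


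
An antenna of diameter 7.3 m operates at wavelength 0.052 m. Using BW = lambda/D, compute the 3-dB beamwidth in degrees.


BW_rad = 0.052 / 7.3 = 0.007123
BW_deg = 0.41 degrees

0.41 degrees


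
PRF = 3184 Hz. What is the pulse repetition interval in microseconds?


PRI = 1/3184 = 0.0003140704 s = 314.1 us

314.1 us


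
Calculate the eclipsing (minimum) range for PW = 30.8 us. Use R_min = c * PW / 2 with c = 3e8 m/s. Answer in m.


R_min = 3e8 * 30.8e-6 / 2 = 4620.0 m

4620.0 m


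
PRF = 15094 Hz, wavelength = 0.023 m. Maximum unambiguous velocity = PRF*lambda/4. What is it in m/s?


V_ua = 15094 * 0.023 / 4 = 86.8 m/s

86.8 m/s


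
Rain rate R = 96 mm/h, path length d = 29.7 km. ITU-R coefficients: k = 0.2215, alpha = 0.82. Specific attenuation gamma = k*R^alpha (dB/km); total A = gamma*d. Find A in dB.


gamma = 0.2215 * 96^0.82 = 9.350528 dB/km
A = 9.350528 * 29.7 = 277.71 dB

277.71 dB


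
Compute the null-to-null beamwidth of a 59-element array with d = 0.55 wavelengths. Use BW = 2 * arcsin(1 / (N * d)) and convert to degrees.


1/(N*d) = 1/(59*0.55) = 0.030817
BW = 2*arcsin(0.030817) = 3.5 degrees

3.5 degrees


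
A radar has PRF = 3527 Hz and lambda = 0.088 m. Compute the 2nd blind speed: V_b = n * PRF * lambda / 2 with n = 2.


V_blind = 2 * 3527 * 0.088 / 2 = 310.4 m/s

310.4 m/s


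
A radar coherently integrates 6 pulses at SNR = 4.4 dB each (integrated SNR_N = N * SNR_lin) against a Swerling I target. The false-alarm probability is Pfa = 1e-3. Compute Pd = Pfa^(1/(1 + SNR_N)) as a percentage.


SNR_lin = 10^(4.4/10) = 2.75423
SNR_N = 6 * 2.75423 = 16.52538
1/(1 + SNR_N) = 1/17.52538 = 0.0570601
Pd = (1e-3)^0.0570601 = 0.67425
Pd = 67.4%

67.4%


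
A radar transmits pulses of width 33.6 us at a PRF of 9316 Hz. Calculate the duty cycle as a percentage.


DC = 33.6e-6 * 9316 * 100 = 31.3%

31.3%


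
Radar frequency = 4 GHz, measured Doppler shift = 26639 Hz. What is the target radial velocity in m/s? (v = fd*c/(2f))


v = 26639 * 3e8 / (2 * 4000000000.0) = 999.0 m/s

999.0 m/s


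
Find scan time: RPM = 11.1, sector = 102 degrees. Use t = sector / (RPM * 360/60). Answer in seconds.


t = 102 / (11.1 * 360) * 60 = 1.53 s

1.53 s


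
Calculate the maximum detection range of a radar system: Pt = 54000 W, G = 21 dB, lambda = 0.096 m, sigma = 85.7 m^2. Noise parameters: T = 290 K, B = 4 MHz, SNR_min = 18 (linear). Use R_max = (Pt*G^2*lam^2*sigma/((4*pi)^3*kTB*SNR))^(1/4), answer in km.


G_lin = 10^(21/10) = 125.892541
R^4 = 54000 * 125.892541^2 * 0.096^2 * 85.7 / ((4*pi)^3 * 1.38e-23 * 290 * 4000000.0 * 18)
R^4 = 1.18216e18 m^4
R_max = (1.18216e18)^(1/4) = 32973.8 m = 33.0 km

33.0 km


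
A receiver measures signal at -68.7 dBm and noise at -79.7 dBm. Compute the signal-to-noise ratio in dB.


SNR = -68.7 - (-79.7) = 11.0 dB

11.0 dB


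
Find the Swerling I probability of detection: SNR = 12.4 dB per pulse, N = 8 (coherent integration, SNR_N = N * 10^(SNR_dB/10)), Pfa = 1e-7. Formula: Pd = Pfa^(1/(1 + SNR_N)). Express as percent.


SNR_lin = 10^(12.4/10) = 17.37801
SNR_N = 8 * 17.37801 = 139.02408
1/(1 + SNR_N) = 1/140.02408 = 0.0071416
Pd = (1e-7)^0.0071416 = 0.89127
Pd = 89.1%

89.1%


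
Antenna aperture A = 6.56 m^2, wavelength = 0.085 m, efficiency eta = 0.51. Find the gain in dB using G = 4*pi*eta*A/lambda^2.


G_linear = 4*pi*0.51*6.56/0.085^2 = 5818.97
G_dB = 10*log10(5818.97) = 37.6 dB

37.6 dB


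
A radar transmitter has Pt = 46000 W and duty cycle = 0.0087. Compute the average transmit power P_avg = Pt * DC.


P_avg = 46000 * 0.0087 = 400.2 W

400.2 W


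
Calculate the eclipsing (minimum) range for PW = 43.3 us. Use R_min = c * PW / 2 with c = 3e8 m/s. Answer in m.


R_min = 3e8 * 43.3e-6 / 2 = 6495.0 m

6495.0 m


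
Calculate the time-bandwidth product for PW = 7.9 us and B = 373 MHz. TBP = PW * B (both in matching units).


TBP = 7.9 * 373 = 2946.7

2946.7


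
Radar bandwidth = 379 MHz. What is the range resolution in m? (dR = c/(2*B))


dR = 3e8 / (2 * 379000000.0) = 0.4 m

0.4 m


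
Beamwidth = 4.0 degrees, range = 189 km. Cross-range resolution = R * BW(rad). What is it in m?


BW_rad = 0.06981317
CR = 189000 * 0.06981317 = 13194.7 m

13194.7 m


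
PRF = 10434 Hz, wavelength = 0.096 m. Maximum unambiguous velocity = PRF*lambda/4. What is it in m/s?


V_ua = 10434 * 0.096 / 4 = 250.4 m/s

250.4 m/s


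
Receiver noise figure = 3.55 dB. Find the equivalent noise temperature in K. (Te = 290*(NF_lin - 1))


NF_lin = 10^(3.55/10) = 2.264644
Te = 290 * (2.264644 - 1) = 366.7 K

366.7 K


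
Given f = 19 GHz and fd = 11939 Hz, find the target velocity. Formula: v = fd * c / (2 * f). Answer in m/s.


v = 11939 * 3e8 / (2 * 19000000000.0) = 94.3 m/s

94.3 m/s


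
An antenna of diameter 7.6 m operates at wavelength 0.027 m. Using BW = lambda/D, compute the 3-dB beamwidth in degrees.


BW_rad = 0.027 / 7.6 = 0.003553
BW_deg = 0.2 degrees

0.2 degrees


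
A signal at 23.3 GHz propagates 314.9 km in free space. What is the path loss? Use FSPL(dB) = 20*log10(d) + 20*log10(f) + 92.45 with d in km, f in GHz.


20*log10(314.9) = 49.96
20*log10(23.3) = 27.35
FSPL = 169.8 dB

169.8 dB


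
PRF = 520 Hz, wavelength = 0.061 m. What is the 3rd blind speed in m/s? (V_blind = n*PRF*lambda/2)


V_blind = 3 * 520 * 0.061 / 2 = 47.6 m/s

47.6 m/s


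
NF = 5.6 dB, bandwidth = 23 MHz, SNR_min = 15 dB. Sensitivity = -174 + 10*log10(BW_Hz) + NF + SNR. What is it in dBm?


10*log10(23000000.0) = 73.62
S = -174 + 73.62 + 5.6 + 15 = -79.8 dBm

-79.8 dBm


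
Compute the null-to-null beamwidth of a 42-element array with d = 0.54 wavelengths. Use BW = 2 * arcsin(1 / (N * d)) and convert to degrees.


1/(N*d) = 1/(42*0.54) = 0.044092
BW = 2*arcsin(0.044092) = 5.1 degrees

5.1 degrees


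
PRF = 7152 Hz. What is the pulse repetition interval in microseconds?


PRI = 1/7152 = 0.000139821 s = 139.8 us

139.8 us


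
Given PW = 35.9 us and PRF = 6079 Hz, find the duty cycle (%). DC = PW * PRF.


DC = 35.9e-6 * 6079 * 100 = 21.82%

21.82%


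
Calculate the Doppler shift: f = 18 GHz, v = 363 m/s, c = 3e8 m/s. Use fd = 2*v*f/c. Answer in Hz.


fd = 2 * 363 * 18000000000.0 / 3e8 = 43560.0 Hz

43560.0 Hz


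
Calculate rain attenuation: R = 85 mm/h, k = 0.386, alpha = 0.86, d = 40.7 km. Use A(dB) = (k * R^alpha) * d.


gamma = 0.386 * 85^0.86 = 17.6152 dB/km
A = 17.6152 * 40.7 = 716.94 dB

716.94 dB


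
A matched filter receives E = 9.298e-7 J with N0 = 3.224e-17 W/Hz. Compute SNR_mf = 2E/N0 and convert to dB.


SNR_lin = 2 * 9.298e-7 / 3.224e-17 = 5.768e10
SNR_dB = 10*log10(5.768e10) = 107.6 dB

107.6 dB


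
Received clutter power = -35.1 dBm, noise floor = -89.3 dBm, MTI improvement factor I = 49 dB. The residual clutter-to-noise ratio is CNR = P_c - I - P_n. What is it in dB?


CNR = -35.1 - 49 - (-89.3) = 5.2 dB

5.2 dB


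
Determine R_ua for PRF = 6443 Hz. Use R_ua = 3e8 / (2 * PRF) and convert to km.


R_ua = 3e8 / (2 * 6443) = 23281.1 m = 23.3 km

23.3 km


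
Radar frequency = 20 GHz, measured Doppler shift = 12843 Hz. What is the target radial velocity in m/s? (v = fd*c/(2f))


v = 12843 * 3e8 / (2 * 20000000000.0) = 96.3 m/s

96.3 m/s


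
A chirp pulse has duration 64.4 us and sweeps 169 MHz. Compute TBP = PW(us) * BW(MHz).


TBP = 64.4 * 169 = 10883.6

10883.6


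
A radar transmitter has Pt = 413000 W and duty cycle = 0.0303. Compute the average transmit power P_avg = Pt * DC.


P_avg = 413000 * 0.0303 = 12513.9 W

12513.9 W


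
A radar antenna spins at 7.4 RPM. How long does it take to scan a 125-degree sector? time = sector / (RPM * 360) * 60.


t = 125 / (7.4 * 360) * 60 = 2.82 s

2.82 s


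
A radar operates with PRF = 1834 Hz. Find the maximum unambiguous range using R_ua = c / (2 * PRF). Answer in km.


R_ua = 3e8 / (2 * 1834) = 81788.4 m = 81.8 km

81.8 km


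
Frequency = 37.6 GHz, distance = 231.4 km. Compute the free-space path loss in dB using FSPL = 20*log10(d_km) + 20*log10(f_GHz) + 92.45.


20*log10(231.4) = 47.29
20*log10(37.6) = 31.5
FSPL = 171.2 dB

171.2 dB


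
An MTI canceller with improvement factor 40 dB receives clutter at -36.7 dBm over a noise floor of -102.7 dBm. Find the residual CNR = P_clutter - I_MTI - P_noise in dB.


CNR = -36.7 - 40 - (-102.7) = 26.0 dB

26.0 dB


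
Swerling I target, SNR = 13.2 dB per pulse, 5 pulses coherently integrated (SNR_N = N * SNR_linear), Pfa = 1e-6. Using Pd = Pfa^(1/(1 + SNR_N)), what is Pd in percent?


SNR_lin = 10^(13.2/10) = 20.89296
SNR_N = 5 * 20.89296 = 104.4648
1/(1 + SNR_N) = 1/105.4648 = 0.0094818
Pd = (1e-6)^0.0094818 = 0.87722
Pd = 87.7%

87.7%


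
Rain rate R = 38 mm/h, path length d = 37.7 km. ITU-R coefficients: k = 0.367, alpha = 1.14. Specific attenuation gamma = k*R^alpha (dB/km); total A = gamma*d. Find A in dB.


gamma = 0.367 * 38^1.14 = 23.207019 dB/km
A = 23.207019 * 37.7 = 874.9 dB

874.9 dB


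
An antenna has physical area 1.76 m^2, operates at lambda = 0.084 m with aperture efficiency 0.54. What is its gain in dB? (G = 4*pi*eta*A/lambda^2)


G_linear = 4*pi*0.54*1.76/0.084^2 = 1692.61
G_dB = 10*log10(1692.61) = 32.3 dB

32.3 dB


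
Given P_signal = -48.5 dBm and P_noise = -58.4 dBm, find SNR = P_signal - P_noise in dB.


SNR = -48.5 - (-58.4) = 9.9 dB

9.9 dB


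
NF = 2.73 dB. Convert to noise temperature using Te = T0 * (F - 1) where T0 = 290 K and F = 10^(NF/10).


NF_lin = 10^(2.73/10) = 1.874995
Te = 290 * (1.874995 - 1) = 253.7 K

253.7 K


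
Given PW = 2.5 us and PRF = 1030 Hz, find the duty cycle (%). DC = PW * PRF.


DC = 2.5e-6 * 1030 * 100 = 0.26%

0.26%


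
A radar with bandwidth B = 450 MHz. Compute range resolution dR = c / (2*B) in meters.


dR = 3e8 / (2 * 450000000.0) = 0.33 m

0.33 m


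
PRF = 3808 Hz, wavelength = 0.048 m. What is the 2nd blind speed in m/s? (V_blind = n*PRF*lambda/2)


V_blind = 2 * 3808 * 0.048 / 2 = 182.8 m/s

182.8 m/s


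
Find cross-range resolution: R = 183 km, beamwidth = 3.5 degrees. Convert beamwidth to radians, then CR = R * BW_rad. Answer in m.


BW_rad = 0.061086524
CR = 183000 * 0.061086524 = 11178.8 m

11178.8 m


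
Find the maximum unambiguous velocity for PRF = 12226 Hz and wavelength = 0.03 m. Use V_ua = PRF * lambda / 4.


V_ua = 12226 * 0.03 / 4 = 91.7 m/s

91.7 m/s


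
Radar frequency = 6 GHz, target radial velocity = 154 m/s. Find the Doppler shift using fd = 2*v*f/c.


fd = 2 * 154 * 6000000000.0 / 3e8 = 6160.0 Hz

6160.0 Hz


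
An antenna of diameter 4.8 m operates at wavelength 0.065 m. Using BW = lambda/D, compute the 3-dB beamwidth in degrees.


BW_rad = 0.065 / 4.8 = 0.013542
BW_deg = 0.78 degrees

0.78 degrees


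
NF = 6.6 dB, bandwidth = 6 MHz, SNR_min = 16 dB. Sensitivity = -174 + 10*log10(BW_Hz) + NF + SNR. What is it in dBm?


10*log10(6000000.0) = 67.78
S = -174 + 67.78 + 6.6 + 16 = -83.6 dBm

-83.6 dBm


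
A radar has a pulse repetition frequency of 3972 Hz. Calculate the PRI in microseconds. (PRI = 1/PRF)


PRI = 1/3972 = 0.0002517623 s = 251.8 us

251.8 us


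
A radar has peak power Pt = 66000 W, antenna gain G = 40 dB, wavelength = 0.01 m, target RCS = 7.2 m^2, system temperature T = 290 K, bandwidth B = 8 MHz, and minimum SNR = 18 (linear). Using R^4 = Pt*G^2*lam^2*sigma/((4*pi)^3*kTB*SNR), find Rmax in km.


G_lin = 10^(40/10) = 10000.0
R^4 = 66000 * 10000.0^2 * 0.01^2 * 7.2 / ((4*pi)^3 * 1.38e-23 * 290 * 8000000.0 * 18)
R^4 = 4.15535e18 m^4
R_max = (4.15535e18)^(1/4) = 45149.4 m = 45.1 km

45.1 km


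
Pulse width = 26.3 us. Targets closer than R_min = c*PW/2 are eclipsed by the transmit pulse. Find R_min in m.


R_min = 3e8 * 26.3e-6 / 2 = 3945.0 m

3945.0 m


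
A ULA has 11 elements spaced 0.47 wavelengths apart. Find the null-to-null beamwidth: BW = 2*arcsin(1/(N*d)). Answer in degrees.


1/(N*d) = 1/(11*0.47) = 0.193424
BW = 2*arcsin(0.193424) = 22.3 degrees

22.3 degrees


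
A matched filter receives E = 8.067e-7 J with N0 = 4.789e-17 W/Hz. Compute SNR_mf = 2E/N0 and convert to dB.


SNR_lin = 2 * 8.067e-7 / 4.789e-17 = 3.369e10
SNR_dB = 10*log10(3.369e10) = 105.3 dB

105.3 dB


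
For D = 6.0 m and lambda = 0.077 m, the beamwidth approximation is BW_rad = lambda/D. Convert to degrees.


BW_rad = 0.077 / 6.0 = 0.012833
BW_deg = 0.74 degrees

0.74 degrees


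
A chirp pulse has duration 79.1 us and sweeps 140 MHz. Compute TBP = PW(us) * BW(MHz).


TBP = 79.1 * 140 = 11074.0

11074.0


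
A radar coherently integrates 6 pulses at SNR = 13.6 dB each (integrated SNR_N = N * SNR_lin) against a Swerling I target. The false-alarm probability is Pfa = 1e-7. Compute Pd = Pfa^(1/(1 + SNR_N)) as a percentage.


SNR_lin = 10^(13.6/10) = 22.90868
SNR_N = 6 * 22.90868 = 137.45208
1/(1 + SNR_N) = 1/138.45208 = 0.0072227
Pd = (1e-7)^0.0072227 = 0.8901
Pd = 89.0%

89.0%


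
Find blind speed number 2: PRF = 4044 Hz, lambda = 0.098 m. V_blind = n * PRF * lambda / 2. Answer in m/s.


V_blind = 2 * 4044 * 0.098 / 2 = 396.3 m/s

396.3 m/s


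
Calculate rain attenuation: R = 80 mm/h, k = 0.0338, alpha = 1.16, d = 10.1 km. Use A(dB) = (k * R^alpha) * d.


gamma = 0.0338 * 80^1.16 = 5.451313 dB/km
A = 5.451313 * 10.1 = 55.06 dB

55.06 dB


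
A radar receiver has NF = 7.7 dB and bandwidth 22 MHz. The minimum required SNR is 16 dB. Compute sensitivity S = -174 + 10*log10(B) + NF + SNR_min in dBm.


10*log10(22000000.0) = 73.42
S = -174 + 73.42 + 7.7 + 16 = -76.9 dBm

-76.9 dBm


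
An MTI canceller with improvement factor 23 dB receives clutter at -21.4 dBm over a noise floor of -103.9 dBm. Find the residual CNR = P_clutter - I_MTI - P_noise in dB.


CNR = -21.4 - 23 - (-103.9) = 59.5 dB

59.5 dB


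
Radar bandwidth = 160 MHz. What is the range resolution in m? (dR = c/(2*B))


dR = 3e8 / (2 * 160000000.0) = 0.94 m

0.94 m


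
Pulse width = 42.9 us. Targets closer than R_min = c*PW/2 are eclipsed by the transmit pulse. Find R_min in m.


R_min = 3e8 * 42.9e-6 / 2 = 6435.0 m

6435.0 m


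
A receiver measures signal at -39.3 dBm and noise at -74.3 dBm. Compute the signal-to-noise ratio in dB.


SNR = -39.3 - (-74.3) = 35.0 dB

35.0 dB


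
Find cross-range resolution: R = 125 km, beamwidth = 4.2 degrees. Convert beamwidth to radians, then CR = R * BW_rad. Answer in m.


BW_rad = 0.073303829
CR = 125000 * 0.073303829 = 9163.0 m

9163.0 m


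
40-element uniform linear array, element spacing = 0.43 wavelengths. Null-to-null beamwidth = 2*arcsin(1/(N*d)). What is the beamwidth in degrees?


1/(N*d) = 1/(40*0.43) = 0.05814
BW = 2*arcsin(0.05814) = 6.7 degrees

6.7 degrees


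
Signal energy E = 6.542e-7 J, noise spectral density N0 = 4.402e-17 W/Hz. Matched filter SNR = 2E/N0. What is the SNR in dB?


SNR_lin = 2 * 6.542e-7 / 4.402e-17 = 2.972e10
SNR_dB = 10*log10(2.972e10) = 104.7 dB

104.7 dB


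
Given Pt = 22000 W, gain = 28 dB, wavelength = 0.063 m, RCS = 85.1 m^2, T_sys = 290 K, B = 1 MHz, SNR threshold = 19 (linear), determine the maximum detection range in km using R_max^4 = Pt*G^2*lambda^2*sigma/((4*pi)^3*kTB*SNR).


G_lin = 10^(28/10) = 630.957344
R^4 = 22000 * 630.957344^2 * 0.063^2 * 85.1 / ((4*pi)^3 * 1.38e-23 * 290 * 1000000.0 * 19)
R^4 = 1.96053e19 m^4
R_max = (1.96053e19)^(1/4) = 66541.6 m = 66.5 km

66.5 km


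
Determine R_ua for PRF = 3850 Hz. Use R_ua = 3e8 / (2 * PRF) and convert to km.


R_ua = 3e8 / (2 * 3850) = 38961.0 m = 39.0 km

39.0 km


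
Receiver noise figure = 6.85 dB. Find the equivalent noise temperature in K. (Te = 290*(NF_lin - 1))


NF_lin = 10^(6.85/10) = 4.841724
Te = 290 * (4.841724 - 1) = 1114.1 K

1114.1 K


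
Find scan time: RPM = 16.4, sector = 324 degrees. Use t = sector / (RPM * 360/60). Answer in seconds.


t = 324 / (16.4 * 360) * 60 = 3.29 s

3.29 s


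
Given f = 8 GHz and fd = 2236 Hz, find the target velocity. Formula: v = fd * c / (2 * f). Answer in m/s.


v = 2236 * 3e8 / (2 * 8000000000.0) = 41.9 m/s

41.9 m/s


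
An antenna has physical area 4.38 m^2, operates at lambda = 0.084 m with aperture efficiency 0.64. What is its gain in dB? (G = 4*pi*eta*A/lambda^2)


G_linear = 4*pi*0.64*4.38/0.084^2 = 4992.35
G_dB = 10*log10(4992.35) = 37.0 dB

37.0 dB


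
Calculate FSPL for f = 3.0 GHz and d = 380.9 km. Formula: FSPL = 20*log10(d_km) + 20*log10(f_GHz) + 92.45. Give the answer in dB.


20*log10(380.9) = 51.62
20*log10(3.0) = 9.54
FSPL = 153.6 dB

153.6 dB


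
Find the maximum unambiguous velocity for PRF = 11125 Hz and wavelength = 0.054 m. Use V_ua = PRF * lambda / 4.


V_ua = 11125 * 0.054 / 4 = 150.2 m/s

150.2 m/s


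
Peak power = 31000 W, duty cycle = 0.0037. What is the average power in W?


P_avg = 31000 * 0.0037 = 114.7 W

114.7 W


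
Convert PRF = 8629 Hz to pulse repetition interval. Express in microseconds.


PRI = 1/8629 = 0.0001158883 s = 115.9 us

115.9 us


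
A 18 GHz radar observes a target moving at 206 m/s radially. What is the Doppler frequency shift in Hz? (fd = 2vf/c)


fd = 2 * 206 * 18000000000.0 / 3e8 = 24720.0 Hz

24720.0 Hz


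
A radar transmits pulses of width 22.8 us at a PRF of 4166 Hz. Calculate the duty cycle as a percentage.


DC = 22.8e-6 * 4166 * 100 = 9.5%

9.5%


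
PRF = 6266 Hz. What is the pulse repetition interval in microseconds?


PRI = 1/6266 = 0.0001595914 s = 159.6 us

159.6 us


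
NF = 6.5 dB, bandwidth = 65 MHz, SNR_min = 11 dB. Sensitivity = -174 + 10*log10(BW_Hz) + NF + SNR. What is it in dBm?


10*log10(65000000.0) = 78.13
S = -174 + 78.13 + 6.5 + 11 = -78.4 dBm

-78.4 dBm


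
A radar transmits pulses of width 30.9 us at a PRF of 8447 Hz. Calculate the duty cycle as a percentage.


DC = 30.9e-6 * 8447 * 100 = 26.1%

26.1%


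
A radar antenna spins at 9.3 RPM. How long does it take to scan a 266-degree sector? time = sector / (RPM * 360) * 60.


t = 266 / (9.3 * 360) * 60 = 4.77 s

4.77 s


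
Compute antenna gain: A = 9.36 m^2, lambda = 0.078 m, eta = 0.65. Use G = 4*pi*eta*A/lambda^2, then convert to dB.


G_linear = 4*pi*0.65*9.36/0.078^2 = 12566.37
G_dB = 10*log10(12566.37) = 41.0 dB

41.0 dB


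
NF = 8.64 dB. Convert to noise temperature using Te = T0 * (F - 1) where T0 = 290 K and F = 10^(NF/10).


NF_lin = 10^(8.64/10) = 7.311391
Te = 290 * (7.311391 - 1) = 1830.3 K

1830.3 K


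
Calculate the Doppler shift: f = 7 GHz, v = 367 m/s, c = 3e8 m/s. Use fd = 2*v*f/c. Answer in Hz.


fd = 2 * 367 * 7000000000.0 / 3e8 = 17126.7 Hz

17126.7 Hz


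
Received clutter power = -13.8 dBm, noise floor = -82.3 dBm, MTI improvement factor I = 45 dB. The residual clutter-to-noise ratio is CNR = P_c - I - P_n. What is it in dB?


CNR = -13.8 - 45 - (-82.3) = 23.5 dB

23.5 dB


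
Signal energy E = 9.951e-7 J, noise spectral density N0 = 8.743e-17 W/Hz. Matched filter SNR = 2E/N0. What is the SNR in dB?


SNR_lin = 2 * 9.951e-7 / 8.743e-17 = 2.276e10
SNR_dB = 10*log10(2.276e10) = 103.6 dB

103.6 dB


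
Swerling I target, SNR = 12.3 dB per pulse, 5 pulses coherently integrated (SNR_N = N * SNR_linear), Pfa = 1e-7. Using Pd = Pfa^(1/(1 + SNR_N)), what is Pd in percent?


SNR_lin = 10^(12.3/10) = 16.98244
SNR_N = 5 * 16.98244 = 84.9122
1/(1 + SNR_N) = 1/85.9122 = 0.0116398
Pd = (1e-7)^0.0116398 = 0.82894
Pd = 82.9%

82.9%


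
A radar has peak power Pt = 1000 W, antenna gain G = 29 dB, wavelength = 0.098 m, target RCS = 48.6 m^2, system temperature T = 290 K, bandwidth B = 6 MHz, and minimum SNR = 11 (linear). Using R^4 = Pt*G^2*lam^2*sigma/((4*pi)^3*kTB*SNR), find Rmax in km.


G_lin = 10^(29/10) = 794.328235
R^4 = 1000 * 794.328235^2 * 0.098^2 * 48.6 / ((4*pi)^3 * 1.38e-23 * 290 * 6000000.0 * 11)
R^4 = 5.61873e17 m^4
R_max = (5.61873e17)^(1/4) = 27378.5 m = 27.4 km

27.4 km


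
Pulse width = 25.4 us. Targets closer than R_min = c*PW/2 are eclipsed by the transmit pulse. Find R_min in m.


R_min = 3e8 * 25.4e-6 / 2 = 3810.0 m

3810.0 m


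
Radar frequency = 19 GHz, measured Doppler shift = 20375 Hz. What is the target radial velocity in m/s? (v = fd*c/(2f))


v = 20375 * 3e8 / (2 * 19000000000.0) = 160.9 m/s

160.9 m/s


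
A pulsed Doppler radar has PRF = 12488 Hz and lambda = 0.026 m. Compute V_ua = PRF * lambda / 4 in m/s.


V_ua = 12488 * 0.026 / 4 = 81.2 m/s

81.2 m/s


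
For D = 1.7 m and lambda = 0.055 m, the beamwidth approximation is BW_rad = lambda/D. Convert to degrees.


BW_rad = 0.055 / 1.7 = 0.032353
BW_deg = 1.85 degrees

1.85 degrees


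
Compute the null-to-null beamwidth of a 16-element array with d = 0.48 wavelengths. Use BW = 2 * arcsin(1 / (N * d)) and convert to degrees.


1/(N*d) = 1/(16*0.48) = 0.130208
BW = 2*arcsin(0.130208) = 15.0 degrees

15.0 degrees


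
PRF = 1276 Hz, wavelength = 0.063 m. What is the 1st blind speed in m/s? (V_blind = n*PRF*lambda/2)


V_blind = 1 * 1276 * 0.063 / 2 = 40.2 m/s

40.2 m/s


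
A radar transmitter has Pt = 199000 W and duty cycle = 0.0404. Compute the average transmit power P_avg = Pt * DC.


P_avg = 199000 * 0.0404 = 8039.6 W

8039.6 W


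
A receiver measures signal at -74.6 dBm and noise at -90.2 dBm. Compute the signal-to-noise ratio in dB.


SNR = -74.6 - (-90.2) = 15.6 dB

15.6 dB


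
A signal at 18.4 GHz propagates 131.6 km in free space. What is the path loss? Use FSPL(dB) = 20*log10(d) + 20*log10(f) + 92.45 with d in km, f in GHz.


20*log10(131.6) = 42.39
20*log10(18.4) = 25.3
FSPL = 160.1 dB

160.1 dB


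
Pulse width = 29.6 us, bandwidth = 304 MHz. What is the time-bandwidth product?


TBP = 29.6 * 304 = 8998.4

8998.4


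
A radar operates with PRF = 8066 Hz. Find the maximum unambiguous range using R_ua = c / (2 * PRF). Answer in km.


R_ua = 3e8 / (2 * 8066) = 18596.6 m = 18.6 km

18.6 km


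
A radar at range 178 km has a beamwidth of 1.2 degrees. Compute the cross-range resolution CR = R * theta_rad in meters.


BW_rad = 0.020943951
CR = 178000 * 0.020943951 = 3728.0 m

3728.0 m


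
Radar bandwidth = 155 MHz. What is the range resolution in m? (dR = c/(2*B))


dR = 3e8 / (2 * 155000000.0) = 0.97 m

0.97 m


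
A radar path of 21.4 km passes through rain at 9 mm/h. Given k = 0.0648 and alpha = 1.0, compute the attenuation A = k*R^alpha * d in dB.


gamma = 0.0648 * 9^1.0 = 0.5832 dB/km
A = 0.5832 * 21.4 = 12.48 dB

12.48 dB


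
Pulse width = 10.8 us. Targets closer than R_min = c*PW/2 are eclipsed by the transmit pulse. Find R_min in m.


R_min = 3e8 * 10.8e-6 / 2 = 1620.0 m

1620.0 m


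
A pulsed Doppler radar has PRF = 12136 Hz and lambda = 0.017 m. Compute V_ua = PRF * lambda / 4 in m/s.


V_ua = 12136 * 0.017 / 4 = 51.6 m/s

51.6 m/s


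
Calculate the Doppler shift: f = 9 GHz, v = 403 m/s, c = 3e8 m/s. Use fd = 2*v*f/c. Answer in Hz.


fd = 2 * 403 * 9000000000.0 / 3e8 = 24180.0 Hz

24180.0 Hz


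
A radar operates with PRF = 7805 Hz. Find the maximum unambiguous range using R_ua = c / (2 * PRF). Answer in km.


R_ua = 3e8 / (2 * 7805) = 19218.4 m = 19.2 km

19.2 km


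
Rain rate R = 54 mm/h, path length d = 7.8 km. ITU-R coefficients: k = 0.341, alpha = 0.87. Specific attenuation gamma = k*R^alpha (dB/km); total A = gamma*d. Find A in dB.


gamma = 0.341 * 54^0.87 = 10.96319 dB/km
A = 10.96319 * 7.8 = 85.51 dB

85.51 dB


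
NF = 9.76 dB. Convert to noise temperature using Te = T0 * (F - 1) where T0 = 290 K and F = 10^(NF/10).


NF_lin = 10^(9.76/10) = 9.462372
Te = 290 * (9.462372 - 1) = 2454.1 K

2454.1 K


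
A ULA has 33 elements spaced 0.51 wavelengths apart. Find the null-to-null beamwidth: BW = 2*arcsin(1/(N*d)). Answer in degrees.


1/(N*d) = 1/(33*0.51) = 0.059418
BW = 2*arcsin(0.059418) = 6.8 degrees

6.8 degrees


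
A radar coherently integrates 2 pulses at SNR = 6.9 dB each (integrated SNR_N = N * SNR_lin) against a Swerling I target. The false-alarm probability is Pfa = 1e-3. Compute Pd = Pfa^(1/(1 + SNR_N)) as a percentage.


SNR_lin = 10^(6.9/10) = 4.89779
SNR_N = 2 * 4.89779 = 9.79558
1/(1 + SNR_N) = 1/10.79558 = 0.0926305
Pd = (1e-3)^0.0926305 = 0.52736
Pd = 52.7%

52.7%


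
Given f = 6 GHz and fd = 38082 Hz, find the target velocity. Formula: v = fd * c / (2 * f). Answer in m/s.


v = 38082 * 3e8 / (2 * 6000000000.0) = 952.1 m/s

952.1 m/s


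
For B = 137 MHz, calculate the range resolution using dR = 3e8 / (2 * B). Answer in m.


dR = 3e8 / (2 * 137000000.0) = 1.09 m

1.09 m


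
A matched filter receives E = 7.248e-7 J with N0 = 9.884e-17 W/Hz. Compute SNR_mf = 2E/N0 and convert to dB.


SNR_lin = 2 * 7.248e-7 / 9.884e-17 = 1.467e10
SNR_dB = 10*log10(1.467e10) = 101.7 dB

101.7 dB


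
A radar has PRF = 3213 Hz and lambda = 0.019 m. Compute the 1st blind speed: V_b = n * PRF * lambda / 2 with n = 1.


V_blind = 1 * 3213 * 0.019 / 2 = 30.5 m/s

30.5 m/s


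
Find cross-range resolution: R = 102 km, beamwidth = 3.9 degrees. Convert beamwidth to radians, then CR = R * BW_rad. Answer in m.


BW_rad = 0.068067841
CR = 102000 * 0.068067841 = 6942.9 m

6942.9 m


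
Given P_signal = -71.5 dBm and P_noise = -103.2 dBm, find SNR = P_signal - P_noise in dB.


SNR = -71.5 - (-103.2) = 31.7 dB

31.7 dB


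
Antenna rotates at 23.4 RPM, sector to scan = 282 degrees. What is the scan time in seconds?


t = 282 / (23.4 * 360) * 60 = 2.01 s

2.01 s


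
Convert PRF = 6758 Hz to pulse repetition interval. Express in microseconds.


PRI = 1/6758 = 0.0001479728 s = 148.0 us

148.0 us


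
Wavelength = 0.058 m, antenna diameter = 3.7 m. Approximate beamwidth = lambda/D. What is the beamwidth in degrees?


BW_rad = 0.058 / 3.7 = 0.015676
BW_deg = 0.9 degrees

0.9 degrees


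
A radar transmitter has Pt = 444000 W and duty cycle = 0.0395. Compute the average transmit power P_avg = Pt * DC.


P_avg = 444000 * 0.0395 = 17538.0 W

17538.0 W


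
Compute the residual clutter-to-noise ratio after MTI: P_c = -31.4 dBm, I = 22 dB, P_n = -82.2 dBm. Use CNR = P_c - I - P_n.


CNR = -31.4 - 22 - (-82.2) = 28.8 dB

28.8 dB


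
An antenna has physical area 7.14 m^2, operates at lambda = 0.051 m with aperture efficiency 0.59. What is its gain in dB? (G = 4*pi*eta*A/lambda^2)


G_linear = 4*pi*0.59*7.14/0.051^2 = 20352.59
G_dB = 10*log10(20352.59) = 43.1 dB

43.1 dB


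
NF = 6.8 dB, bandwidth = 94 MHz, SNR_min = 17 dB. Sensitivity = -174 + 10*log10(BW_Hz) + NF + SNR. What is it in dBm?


10*log10(94000000.0) = 79.73
S = -174 + 79.73 + 6.8 + 17 = -70.5 dBm

-70.5 dBm


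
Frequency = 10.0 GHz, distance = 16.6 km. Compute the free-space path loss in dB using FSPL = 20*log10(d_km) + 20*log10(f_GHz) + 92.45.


20*log10(16.6) = 24.4
20*log10(10.0) = 20.0
FSPL = 136.9 dB

136.9 dB


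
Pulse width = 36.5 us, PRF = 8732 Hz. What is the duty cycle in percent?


DC = 36.5e-6 * 8732 * 100 = 31.87%

31.87%


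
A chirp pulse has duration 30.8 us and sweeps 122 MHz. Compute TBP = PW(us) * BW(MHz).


TBP = 30.8 * 122 = 3757.6

3757.6


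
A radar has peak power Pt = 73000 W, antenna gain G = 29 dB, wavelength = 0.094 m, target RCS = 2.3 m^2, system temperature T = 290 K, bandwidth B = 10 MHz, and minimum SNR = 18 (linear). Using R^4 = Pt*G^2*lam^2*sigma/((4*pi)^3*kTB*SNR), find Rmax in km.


G_lin = 10^(29/10) = 794.328235
R^4 = 73000 * 794.328235^2 * 0.094^2 * 2.3 / ((4*pi)^3 * 1.38e-23 * 290 * 10000000.0 * 18)
R^4 = 6.54828e17 m^4
R_max = (6.54828e17)^(1/4) = 28446.7 m = 28.4 km

28.4 km


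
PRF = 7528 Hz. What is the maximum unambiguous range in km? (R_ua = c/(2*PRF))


R_ua = 3e8 / (2 * 7528) = 19925.6 m = 19.9 km

19.9 km


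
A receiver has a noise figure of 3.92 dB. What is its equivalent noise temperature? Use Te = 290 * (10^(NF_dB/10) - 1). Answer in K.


NF_lin = 10^(3.92/10) = 2.466039
Te = 290 * (2.466039 - 1) = 425.2 K

425.2 K


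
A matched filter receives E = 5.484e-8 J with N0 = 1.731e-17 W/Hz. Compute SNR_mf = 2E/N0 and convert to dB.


SNR_lin = 2 * 5.484e-8 / 1.731e-17 = 6.336e9
SNR_dB = 10*log10(6.336e9) = 98.0 dB

98.0 dB


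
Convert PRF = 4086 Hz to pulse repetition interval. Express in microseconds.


PRI = 1/4086 = 0.0002447381 s = 244.7 us

244.7 us


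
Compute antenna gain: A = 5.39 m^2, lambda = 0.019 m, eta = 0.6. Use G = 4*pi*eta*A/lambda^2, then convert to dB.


G_linear = 4*pi*0.6*5.39/0.019^2 = 112575.19
G_dB = 10*log10(112575.19) = 50.5 dB

50.5 dB


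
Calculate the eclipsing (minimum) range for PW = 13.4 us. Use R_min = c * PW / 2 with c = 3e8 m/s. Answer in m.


R_min = 3e8 * 13.4e-6 / 2 = 2010.0 m

2010.0 m


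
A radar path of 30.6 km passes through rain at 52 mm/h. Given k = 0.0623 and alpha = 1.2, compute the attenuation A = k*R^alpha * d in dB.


gamma = 0.0623 * 52^1.2 = 7.139899 dB/km
A = 7.139899 * 30.6 = 218.48 dB

218.48 dB


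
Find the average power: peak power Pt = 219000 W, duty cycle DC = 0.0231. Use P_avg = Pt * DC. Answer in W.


P_avg = 219000 * 0.0231 = 5058.9 W

5058.9 W


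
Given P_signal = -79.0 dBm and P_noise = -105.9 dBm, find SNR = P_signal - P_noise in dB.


SNR = -79.0 - (-105.9) = 26.9 dB

26.9 dB


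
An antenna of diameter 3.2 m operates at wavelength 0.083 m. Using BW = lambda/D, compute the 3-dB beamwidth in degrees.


BW_rad = 0.083 / 3.2 = 0.025937
BW_deg = 1.49 degrees

1.49 degrees


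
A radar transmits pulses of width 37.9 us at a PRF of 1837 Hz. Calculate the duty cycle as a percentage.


DC = 37.9e-6 * 1837 * 100 = 6.96%

6.96%


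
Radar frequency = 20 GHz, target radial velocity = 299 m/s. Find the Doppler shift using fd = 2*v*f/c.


fd = 2 * 299 * 20000000000.0 / 3e8 = 39866.7 Hz

39866.7 Hz


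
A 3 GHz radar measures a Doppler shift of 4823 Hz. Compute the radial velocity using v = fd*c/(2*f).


v = 4823 * 3e8 / (2 * 3000000000.0) = 241.2 m/s

241.2 m/s


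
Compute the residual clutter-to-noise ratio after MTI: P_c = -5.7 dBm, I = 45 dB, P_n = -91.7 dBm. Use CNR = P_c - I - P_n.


CNR = -5.7 - 45 - (-91.7) = 41.0 dB

41.0 dB


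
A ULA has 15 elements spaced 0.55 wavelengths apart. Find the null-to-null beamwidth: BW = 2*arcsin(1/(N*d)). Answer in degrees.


1/(N*d) = 1/(15*0.55) = 0.121212
BW = 2*arcsin(0.121212) = 13.9 degrees

13.9 degrees


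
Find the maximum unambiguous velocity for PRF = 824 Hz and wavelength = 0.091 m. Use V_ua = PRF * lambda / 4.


V_ua = 824 * 0.091 / 4 = 18.7 m/s

18.7 m/s


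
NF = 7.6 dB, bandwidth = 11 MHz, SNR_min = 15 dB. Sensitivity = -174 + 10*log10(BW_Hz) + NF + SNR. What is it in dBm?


10*log10(11000000.0) = 70.41
S = -174 + 70.41 + 7.6 + 15 = -81.0 dBm

-81.0 dBm


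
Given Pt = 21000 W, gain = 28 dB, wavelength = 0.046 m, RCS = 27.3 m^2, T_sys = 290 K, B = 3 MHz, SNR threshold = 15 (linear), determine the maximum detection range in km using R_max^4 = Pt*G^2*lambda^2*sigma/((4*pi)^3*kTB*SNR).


G_lin = 10^(28/10) = 630.957344
R^4 = 21000 * 630.957344^2 * 0.046^2 * 27.3 / ((4*pi)^3 * 1.38e-23 * 290 * 3000000.0 * 15)
R^4 = 1.35138e18 m^4
R_max = (1.35138e18)^(1/4) = 34095.3 m = 34.1 km

34.1 km


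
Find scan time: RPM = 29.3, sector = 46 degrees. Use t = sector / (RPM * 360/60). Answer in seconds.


t = 46 / (29.3 * 360) * 60 = 0.26 s

0.26 s


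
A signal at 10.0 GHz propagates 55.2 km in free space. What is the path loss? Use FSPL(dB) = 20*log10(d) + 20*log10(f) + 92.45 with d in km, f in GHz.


20*log10(55.2) = 34.84
20*log10(10.0) = 20.0
FSPL = 147.3 dB

147.3 dB


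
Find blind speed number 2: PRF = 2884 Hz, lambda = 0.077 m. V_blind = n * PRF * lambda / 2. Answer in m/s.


V_blind = 2 * 2884 * 0.077 / 2 = 222.1 m/s

222.1 m/s


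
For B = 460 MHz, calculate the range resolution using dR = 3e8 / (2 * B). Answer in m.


dR = 3e8 / (2 * 460000000.0) = 0.33 m

0.33 m


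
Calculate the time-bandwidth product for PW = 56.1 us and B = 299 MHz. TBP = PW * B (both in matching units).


TBP = 56.1 * 299 = 16773.9

16773.9


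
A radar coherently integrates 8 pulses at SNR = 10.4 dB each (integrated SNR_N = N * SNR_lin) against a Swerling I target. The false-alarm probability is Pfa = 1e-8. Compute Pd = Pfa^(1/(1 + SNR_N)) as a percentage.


SNR_lin = 10^(10.4/10) = 10.96478
SNR_N = 8 * 10.96478 = 87.71824
1/(1 + SNR_N) = 1/88.71824 = 0.0112716
Pd = (1e-8)^0.0112716 = 0.81251
Pd = 81.3%

81.3%


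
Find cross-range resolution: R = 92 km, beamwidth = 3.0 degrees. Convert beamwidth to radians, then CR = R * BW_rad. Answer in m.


BW_rad = 0.052359878
CR = 92000 * 0.052359878 = 4817.1 m

4817.1 m


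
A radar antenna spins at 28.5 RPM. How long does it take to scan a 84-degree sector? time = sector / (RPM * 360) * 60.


t = 84 / (28.5 * 360) * 60 = 0.49 s

0.49 s


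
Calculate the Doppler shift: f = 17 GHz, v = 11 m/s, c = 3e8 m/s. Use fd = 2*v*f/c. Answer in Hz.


fd = 2 * 11 * 17000000000.0 / 3e8 = 1246.7 Hz

1246.7 Hz


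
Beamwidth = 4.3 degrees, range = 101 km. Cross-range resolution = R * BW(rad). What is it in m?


BW_rad = 0.075049158
CR = 101000 * 0.075049158 = 7580.0 m

7580.0 m


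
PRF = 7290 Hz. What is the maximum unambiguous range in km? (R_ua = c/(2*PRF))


R_ua = 3e8 / (2 * 7290) = 20576.1 m = 20.6 km

20.6 km


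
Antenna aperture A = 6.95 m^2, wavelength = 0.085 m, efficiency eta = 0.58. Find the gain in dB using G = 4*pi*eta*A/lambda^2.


G_linear = 4*pi*0.58*6.95/0.085^2 = 7011.08
G_dB = 10*log10(7011.08) = 38.5 dB

38.5 dB


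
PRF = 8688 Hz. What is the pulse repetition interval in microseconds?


PRI = 1/8688 = 0.0001151013 s = 115.1 us

115.1 us


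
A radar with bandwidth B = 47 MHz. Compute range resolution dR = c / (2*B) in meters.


dR = 3e8 / (2 * 47000000.0) = 3.19 m

3.19 m


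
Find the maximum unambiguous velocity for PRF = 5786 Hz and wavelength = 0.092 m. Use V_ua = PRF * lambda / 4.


V_ua = 5786 * 0.092 / 4 = 133.1 m/s

133.1 m/s


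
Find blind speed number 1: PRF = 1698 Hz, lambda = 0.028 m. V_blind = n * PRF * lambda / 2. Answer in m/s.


V_blind = 1 * 1698 * 0.028 / 2 = 23.8 m/s

23.8 m/s


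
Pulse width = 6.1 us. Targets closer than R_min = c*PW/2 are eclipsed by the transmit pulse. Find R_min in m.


R_min = 3e8 * 6.1e-6 / 2 = 915.0 m

915.0 m


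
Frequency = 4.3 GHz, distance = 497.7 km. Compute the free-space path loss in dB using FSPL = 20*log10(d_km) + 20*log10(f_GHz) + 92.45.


20*log10(497.7) = 53.94
20*log10(4.3) = 12.67
FSPL = 159.1 dB

159.1 dB


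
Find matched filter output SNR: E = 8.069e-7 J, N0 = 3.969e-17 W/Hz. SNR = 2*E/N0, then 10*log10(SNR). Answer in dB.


SNR_lin = 2 * 8.069e-7 / 3.969e-17 = 4.066e10
SNR_dB = 10*log10(4.066e10) = 106.1 dB

106.1 dB


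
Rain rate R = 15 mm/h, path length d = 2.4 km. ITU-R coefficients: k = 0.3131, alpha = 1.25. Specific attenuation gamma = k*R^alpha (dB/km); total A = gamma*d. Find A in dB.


gamma = 0.3131 * 15^1.25 = 9.242663 dB/km
A = 9.242663 * 2.4 = 22.18 dB

22.18 dB
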